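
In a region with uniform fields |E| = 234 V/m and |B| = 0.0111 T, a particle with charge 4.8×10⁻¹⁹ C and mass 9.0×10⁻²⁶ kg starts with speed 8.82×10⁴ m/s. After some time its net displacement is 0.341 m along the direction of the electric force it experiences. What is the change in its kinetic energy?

ΔKE ≈ 3.83×10⁻¹⁷ J

The magnetic force is always ⟂ v and does no work; only the electric force changes KE.
ΔKE = F_E · d = |q|E d = (4.8×10⁻¹⁹)(234)(0.341) ≈ 3.83×10⁻¹⁷ J.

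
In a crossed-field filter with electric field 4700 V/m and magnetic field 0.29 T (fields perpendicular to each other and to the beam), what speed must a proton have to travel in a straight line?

Zero net Lorentz force requires |qE| = |q v×B|, i.e. E = vB.
v = E/B = 4700/0.29 = 1.6×10⁴ m/s.
The result is independent of the particle's charge and mass.

v = 1.6×10⁴ m/s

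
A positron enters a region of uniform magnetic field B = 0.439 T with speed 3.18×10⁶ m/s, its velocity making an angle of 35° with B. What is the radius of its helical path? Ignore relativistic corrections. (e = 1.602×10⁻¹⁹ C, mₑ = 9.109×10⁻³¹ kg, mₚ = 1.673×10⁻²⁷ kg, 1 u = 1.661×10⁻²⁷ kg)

r ≈ 2.36×10⁻⁵ m

v⊥ = v sinθ = 3.18×10⁶·sin35° ≈ 1.824×10⁶ m/s.
r = m v⊥/(|q|B) = (9.109×10⁻³¹)(1.824×10⁶)/((1.602×10⁻¹⁹)(0.439)) ≈ 2.36×10⁻⁵ m.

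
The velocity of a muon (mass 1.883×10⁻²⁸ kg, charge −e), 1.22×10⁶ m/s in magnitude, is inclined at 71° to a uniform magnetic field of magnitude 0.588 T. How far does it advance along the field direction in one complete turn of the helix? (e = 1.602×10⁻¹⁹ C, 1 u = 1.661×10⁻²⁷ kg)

p ≈ 4.99×10⁻³ m

v∥ = v cosθ = 1.22×10⁶·cos71° ≈ 3.972×10⁵ m/s.
T = 2πm/(|q|B) = 2π(1.883×10⁻²⁸)/((1.602×10⁻¹⁹)(0.588)) ≈ 1.256×10⁻⁸ s.
pitch = v∥ T = (3.972×10⁵)(1.256×10⁻⁸) ≈ 4.99×10⁻³ m.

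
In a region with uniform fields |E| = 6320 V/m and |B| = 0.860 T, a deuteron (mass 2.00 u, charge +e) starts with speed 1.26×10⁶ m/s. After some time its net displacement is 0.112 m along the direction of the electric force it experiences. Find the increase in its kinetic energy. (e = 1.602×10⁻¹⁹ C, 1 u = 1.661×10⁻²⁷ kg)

The magnetic force is always ⟂ v and does no work; only the electric force changes KE.
ΔKE = F_E · d = |q|E d = (1.602×10⁻¹⁹)(6320)(0.112) ≈ 1.13×10⁻¹⁶ J.

ΔKE ≈ 1.13×10⁻¹⁶ J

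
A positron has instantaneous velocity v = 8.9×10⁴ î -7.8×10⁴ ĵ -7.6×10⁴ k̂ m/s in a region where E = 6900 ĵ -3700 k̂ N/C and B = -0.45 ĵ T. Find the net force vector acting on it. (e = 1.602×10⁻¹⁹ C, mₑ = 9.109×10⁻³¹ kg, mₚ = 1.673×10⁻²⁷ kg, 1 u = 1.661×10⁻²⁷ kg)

v×B = (-3.42×10⁴, 0, -4.00×10⁴) N/C.
E + v×B = (-3.42×10⁴, 6900, -4.38×10⁴) N/C.
F = q(E + v×B) = (1.602×10⁻¹⁹ C)·(-3.42×10⁴, 6900, -4.38×10⁴) = (-5.48×10⁻¹⁵, 1.11×10⁻¹⁵, -7.01×10⁻¹⁵) N.

F ≈ (-5.48×10⁻¹⁵, 1.11×10⁻¹⁵, -7.01×10⁻¹⁵) N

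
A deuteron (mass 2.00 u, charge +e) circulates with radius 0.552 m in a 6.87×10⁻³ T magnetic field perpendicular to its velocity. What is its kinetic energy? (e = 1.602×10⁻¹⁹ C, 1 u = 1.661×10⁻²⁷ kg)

KE ≈ 347 eV

v = |q|Br/m, then KE = ½mv² = (qBr)²/(2m).
v = (1.602×10⁻¹⁹)(6.87×10⁻³)(0.552)/3.322×10⁻²⁷ ≈ 1.829×10⁵ m/s.
KE = ½(3.322×10⁻²⁷)(1.829×10⁵)² ≈ 5.56×10⁻¹⁷ J = 347 eV.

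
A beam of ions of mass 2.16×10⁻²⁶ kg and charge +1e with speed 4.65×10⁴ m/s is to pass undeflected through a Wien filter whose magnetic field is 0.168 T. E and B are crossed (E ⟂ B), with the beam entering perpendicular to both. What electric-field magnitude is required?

For straight-line motion qE = qvB, so E = vB.
E = 4.65×10⁴ × 0.168 = 7810 V/m.

E = 7810 V/m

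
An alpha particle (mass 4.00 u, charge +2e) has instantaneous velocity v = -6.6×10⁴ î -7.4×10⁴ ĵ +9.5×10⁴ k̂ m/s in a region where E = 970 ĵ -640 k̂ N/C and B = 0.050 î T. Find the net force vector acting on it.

F ≈ (0, 1.83×10⁻¹⁵, 9.80×10⁻¹⁶) N

v×B = (0, 4750, 3700) N/C.
E + v×B = (0, 5720, 3060) N/C.
F = q(E + v×B) = (3.204×10⁻¹⁹ C)·(0, 5720, 3060) = (0, 1.83×10⁻¹⁵, 9.80×10⁻¹⁶) N.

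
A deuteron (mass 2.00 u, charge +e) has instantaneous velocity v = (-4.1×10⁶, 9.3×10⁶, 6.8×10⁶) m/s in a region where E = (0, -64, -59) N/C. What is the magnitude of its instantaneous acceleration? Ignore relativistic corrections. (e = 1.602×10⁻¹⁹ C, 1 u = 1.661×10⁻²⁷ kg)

|a| ≈ 4.20×10⁹ m/s²

Only an electric field acts, so F = qE = (1.602×10⁻¹⁹ C)·(0, -64.0, -59.0) = (0, -1.03×10⁻¹⁷, -9.45×10⁻¹⁸) N.
|a| = |F|/m = 1.394×10⁻¹⁷/3.322×10⁻²⁷ ≈ 4.20×10⁹ m/s².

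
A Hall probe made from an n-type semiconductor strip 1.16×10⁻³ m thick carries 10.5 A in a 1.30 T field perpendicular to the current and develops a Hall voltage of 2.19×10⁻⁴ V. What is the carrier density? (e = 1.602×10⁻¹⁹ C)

From V_H = IB/(n e t), n = IB/(V_H e t).
n = (10.5)(1.30)/((2.19×10⁻⁴)(1.602×10⁻¹⁹)(1.16×10⁻³)) ≈ 3.35×10²⁶ m⁻³.

n ≈ 3.35×10²⁶ m⁻³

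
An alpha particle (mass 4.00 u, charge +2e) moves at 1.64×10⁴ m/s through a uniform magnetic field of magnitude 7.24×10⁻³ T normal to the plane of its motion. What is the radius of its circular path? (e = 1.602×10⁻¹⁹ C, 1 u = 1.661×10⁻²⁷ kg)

r ≈ 0.0470 m

The magnetic force provides the centripetal force: |q|vB = mv²/r.
r = mv/(|q|B) = (6.644×10⁻²⁷)(1.64×10⁴)/((3.204×10⁻¹⁹)(7.24×10⁻³)) ≈ 0.0470 m.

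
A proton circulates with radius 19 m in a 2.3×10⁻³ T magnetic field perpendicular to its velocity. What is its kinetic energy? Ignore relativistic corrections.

KE ≈ 9.1×10⁴ eV

v = |q|Br/m, then KE = ½mv² = (qBr)²/(2m).
v = (1.602×10⁻¹⁹)(2.3×10⁻³)(19)/1.673×10⁻²⁷ ≈ 4.185×10⁶ m/s.
KE = ½(1.673×10⁻²⁷)(4.185×10⁶)² ≈ 1.5×10⁻¹⁴ J = 9.1×10⁴ eV.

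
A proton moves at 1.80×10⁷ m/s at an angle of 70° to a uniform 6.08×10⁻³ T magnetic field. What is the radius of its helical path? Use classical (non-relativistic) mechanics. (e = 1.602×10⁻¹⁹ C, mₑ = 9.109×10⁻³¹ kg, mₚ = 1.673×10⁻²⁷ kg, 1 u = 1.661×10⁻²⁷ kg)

v⊥ = v sinθ = 1.80×10⁷·sin70° ≈ 1.691×10⁷ m/s.
r = m v⊥/(|q|B) = (1.673×10⁻²⁷)(1.691×10⁷)/((1.602×10⁻¹⁹)(6.08×10⁻³)) ≈ 29.1 m.

r ≈ 29.1 m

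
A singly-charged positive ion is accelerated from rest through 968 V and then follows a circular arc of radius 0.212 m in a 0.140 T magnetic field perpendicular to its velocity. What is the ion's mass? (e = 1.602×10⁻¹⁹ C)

Combine |q|V = ½mv² and r = mv/(|q|B): eliminate v to get m = qB²r²/(2V).
m = (1.602×10⁻¹⁹)(0.140)²(0.212)²/(2·968) ≈ 7.29×10⁻²⁶ kg.

m ≈ 7.29×10⁻²⁶ kg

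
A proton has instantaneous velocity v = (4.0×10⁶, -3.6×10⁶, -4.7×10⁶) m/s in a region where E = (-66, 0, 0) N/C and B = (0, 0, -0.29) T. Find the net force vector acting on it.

v×B = (1.04×10⁶, 1.16×10⁶, 0) N/C.
E + v×B = (1.04×10⁶, 1.16×10⁶, 0) N/C.
F = q(E + v×B) = (1.602×10⁻¹⁹ C)·(1.04×10⁶, 1.16×10⁶, 0) = (1.67×10⁻¹³, 1.86×10⁻¹³, 0) N.

F ≈ (1.67×10⁻¹³, 1.86×10⁻¹³, 0) N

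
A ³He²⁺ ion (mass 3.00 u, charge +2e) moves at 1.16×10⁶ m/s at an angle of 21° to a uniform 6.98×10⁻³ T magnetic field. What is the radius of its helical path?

v⊥ = v sinθ = 1.16×10⁶·sin21° ≈ 4.157×10⁵ m/s.
r = m v⊥/(|q|B) = (4.983×10⁻²⁷)(4.157×10⁵)/((3.204×10⁻¹⁹)(6.98×10⁻³)) ≈ 0.926 m.

r ≈ 0.926 m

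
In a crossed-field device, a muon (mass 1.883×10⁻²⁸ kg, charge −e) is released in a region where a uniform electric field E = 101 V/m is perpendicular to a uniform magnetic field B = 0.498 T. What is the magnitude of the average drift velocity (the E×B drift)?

v_d ≈ 203 m/s

In crossed fields the guiding centre drifts at v_d = |E×B|/B² = E/B, independent of charge and mass.
v_d = 101/0.498 = 203 m/s.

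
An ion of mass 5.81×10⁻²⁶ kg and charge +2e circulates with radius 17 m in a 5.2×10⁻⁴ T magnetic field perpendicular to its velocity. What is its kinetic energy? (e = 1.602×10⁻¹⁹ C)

KE ≈ 6.9×10⁻¹⁷ J

v = |q|Br/m, then KE = ½mv² = (qBr)²/(2m).
v = (3.204×10⁻¹⁹)(5.2×10⁻⁴)(17)/5.81×10⁻²⁶ ≈ 4.875×10⁴ m/s.
KE = ½(5.81×10⁻²⁶)(4.875×10⁴)² ≈ 6.9×10⁻¹⁷ J.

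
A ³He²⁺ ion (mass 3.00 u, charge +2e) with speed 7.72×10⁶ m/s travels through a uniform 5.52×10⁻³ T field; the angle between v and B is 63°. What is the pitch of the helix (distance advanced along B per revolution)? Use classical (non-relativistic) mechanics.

v∥ = v cosθ = 7.72×10⁶·cos63° ≈ 3.505×10⁶ m/s.
T = 2πm/(|q|B) = 2π(4.983×10⁻²⁷)/((3.204×10⁻¹⁹)(5.52×10⁻³)) ≈ 1.770×10⁻⁵ s.
pitch = v∥ T = (3.505×10⁶)(1.770×10⁻⁵) ≈ 62.0 m.

p ≈ 62.0 m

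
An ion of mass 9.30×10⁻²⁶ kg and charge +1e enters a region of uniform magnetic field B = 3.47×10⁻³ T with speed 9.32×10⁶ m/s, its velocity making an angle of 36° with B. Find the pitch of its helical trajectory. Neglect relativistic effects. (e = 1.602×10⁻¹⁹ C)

p ≈ 7930 m

v∥ = v cosθ = 9.32×10⁶·cos36° ≈ 7.540×10⁶ m/s.
T = 2πm/(|q|B) = 2π(9.30×10⁻²⁶)/((1.602×10⁻¹⁹)(3.47×10⁻³)) ≈ 1.051×10⁻³ s.
pitch = v∥ T = (7.540×10⁶)(1.051×10⁻³) ≈ 7930 m.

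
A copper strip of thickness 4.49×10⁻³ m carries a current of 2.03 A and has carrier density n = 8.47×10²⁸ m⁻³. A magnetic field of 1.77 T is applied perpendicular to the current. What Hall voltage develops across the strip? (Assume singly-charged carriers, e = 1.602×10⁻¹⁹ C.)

V_H = IB/(n e t).
V_H = (2.03)(1.77)/((8.47×10²⁸)(1.602×10⁻¹⁹)(4.49×10⁻³)) ≈ 5.90×10⁻⁸ V.

V_H ≈ 5.90×10⁻⁸ V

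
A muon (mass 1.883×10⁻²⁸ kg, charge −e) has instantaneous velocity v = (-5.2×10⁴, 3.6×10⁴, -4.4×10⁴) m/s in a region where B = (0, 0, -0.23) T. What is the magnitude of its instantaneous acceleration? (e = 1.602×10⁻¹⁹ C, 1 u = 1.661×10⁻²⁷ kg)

|a| ≈ 1.24×10¹³ m/s²

v×B = (-8280, -1.20×10⁴, 0) N/C.
F = q v×B = (−1.602×10⁻¹⁹ C)·(-8280, -1.20×10⁴, 0) = (1.33×10⁻¹⁵, 1.92×10⁻¹⁵, 0) N.
|a| = |F|/m = 2.330×10⁻¹⁵/1.883×10⁻²⁸ ≈ 1.24×10¹³ m/s².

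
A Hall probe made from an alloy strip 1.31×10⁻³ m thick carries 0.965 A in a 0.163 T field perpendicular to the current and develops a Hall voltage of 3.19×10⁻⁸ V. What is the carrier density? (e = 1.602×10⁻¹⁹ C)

n ≈ 2.35×10²⁸ m⁻³

From V_H = IB/(n e t), n = IB/(V_H e t).
n = (0.965)(0.163)/((3.19×10⁻⁸)(1.602×10⁻¹⁹)(1.31×10⁻³)) ≈ 2.35×10²⁸ m⁻³.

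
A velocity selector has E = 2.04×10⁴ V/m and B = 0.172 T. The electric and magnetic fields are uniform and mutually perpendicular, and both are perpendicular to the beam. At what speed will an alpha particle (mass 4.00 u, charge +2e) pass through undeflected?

Zero net Lorentz force requires |qE| = |q v×B|, i.e. E = vB.
v = E/B = 2.04×10⁴/0.172 = 1.19×10⁵ m/s.

v = 1.19×10⁵ m/s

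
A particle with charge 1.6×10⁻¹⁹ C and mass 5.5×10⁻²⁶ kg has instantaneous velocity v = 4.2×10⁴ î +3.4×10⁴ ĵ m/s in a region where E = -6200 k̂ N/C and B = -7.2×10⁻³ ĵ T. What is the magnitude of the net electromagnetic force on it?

|F| ≈ 1.04×10⁻¹⁵ N

v×B = (0, 0, -302) N/C.
E + v×B = (0, 0, -6500) N/C.
F = q(E + v×B) = (1.6×10⁻¹⁹ C)·(0, 0, -6500) = (0, 0, -1.04×10⁻¹⁵) N.
|F| = 1.04×10⁻¹⁵ N.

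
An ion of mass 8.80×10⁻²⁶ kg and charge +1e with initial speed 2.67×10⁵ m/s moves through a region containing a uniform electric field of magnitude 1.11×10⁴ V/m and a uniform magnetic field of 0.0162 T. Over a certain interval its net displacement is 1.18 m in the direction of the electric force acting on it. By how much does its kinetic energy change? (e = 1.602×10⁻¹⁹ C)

ΔKE ≈ 2.10×10⁻¹⁵ J

The magnetic force is always ⟂ v and does no work; only the electric force changes KE.
ΔKE = F_E · d = |q|E d = (1.602×10⁻¹⁹)(1.11×10⁴)(1.18) ≈ 2.10×10⁻¹⁵ J.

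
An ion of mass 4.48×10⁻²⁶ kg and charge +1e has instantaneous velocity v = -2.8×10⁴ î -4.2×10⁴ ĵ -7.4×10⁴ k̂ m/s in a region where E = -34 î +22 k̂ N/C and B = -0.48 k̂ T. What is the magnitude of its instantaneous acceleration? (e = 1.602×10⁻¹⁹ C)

v×B = (2.02×10⁴, -1.34×10⁴, 0) N/C.
E + v×B = (2.01×10⁴, -1.34×10⁴, 22.0) N/C.
F = q(E + v×B) = (1.602×10⁻¹⁹ C)·(2.01×10⁴, -1.34×10⁴, 22.0) = (3.22×10⁻¹⁵, -2.15×10⁻¹⁵, 3.52×10⁻¹⁸) N.
|a| = |F|/m = 3.877×10⁻¹⁵/4.48×10⁻²⁶ ≈ 8.65×10¹⁰ m/s².

|a| ≈ 8.65×10¹⁰ m/s²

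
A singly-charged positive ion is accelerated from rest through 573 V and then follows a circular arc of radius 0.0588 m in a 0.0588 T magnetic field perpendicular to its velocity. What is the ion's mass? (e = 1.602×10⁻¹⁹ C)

Combine |q|V = ½mv² and r = mv/(|q|B): eliminate v to get m = qB²r²/(2V).
m = (1.602×10⁻¹⁹)(0.0588)²(0.0588)²/(2·573) ≈ 1.67×10⁻²⁷ kg.

m ≈ 1.67×10⁻²⁷ kg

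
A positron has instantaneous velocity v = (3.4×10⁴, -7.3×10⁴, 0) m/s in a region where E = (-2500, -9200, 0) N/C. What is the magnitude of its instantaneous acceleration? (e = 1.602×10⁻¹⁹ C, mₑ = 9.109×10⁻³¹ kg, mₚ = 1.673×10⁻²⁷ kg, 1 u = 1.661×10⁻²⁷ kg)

Only an electric field acts, so F = qE = (1.602×10⁻¹⁹ C)·(-2500, -9200, 0) = (-4.00×10⁻¹⁶, -1.47×10⁻¹⁵, 0) N.
|a| = |F|/m = 1.527×10⁻¹⁵/9.109×10⁻³¹ ≈ 1.68×10¹⁵ m/s².

|a| ≈ 1.68×10¹⁵ m/s²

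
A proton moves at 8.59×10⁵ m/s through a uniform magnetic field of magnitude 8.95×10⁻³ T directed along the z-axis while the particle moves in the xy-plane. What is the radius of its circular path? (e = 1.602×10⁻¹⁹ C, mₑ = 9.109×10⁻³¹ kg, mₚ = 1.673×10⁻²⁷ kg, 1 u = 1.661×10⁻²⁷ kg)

The magnetic force provides the centripetal force: |q|vB = mv²/r.
r = mv/(|q|B) = (1.673×10⁻²⁷)(8.59×10⁵)/((1.602×10⁻¹⁹)(8.95×10⁻³)) ≈ 1.00 m.

r ≈ 1.00 m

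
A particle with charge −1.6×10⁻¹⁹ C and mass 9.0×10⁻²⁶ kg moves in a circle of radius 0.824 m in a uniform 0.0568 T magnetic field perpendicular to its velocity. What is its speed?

From |q|vB = mv²/r, v = |q|Br/m.
v = (1.6×10⁻¹⁹)(0.0568)(0.824)/9.0×10⁻²⁶ ≈ 8.32×10⁴ m/s.

v ≈ 8.32×10⁴ m/s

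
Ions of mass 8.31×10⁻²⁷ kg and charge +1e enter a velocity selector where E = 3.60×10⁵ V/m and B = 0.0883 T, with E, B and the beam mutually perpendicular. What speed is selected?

Straight-line motion ⇒ electric and magnetic forces cancel, so E = vB.
v = E/B = 3.60×10⁵/0.0883 = 4.08×10⁶ m/s.

v = 4.08×10⁶ m/s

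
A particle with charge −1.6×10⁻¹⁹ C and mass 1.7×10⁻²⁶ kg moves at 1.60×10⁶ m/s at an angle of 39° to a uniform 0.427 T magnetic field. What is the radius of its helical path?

r ≈ 0.251 m

v⊥ = v sinθ = 1.60×10⁶·sin39° ≈ 1.007×10⁶ m/s.
r = m v⊥/(|q|B) = (1.7×10⁻²⁶)(1.007×10⁶)/((1.6×10⁻¹⁹)(0.427)) ≈ 0.251 m.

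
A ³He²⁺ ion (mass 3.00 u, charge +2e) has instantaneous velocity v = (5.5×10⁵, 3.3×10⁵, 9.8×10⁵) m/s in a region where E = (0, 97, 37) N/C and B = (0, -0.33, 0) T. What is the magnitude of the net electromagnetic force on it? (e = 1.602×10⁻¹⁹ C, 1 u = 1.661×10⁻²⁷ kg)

v×B = (3.23×10⁵, 0, -1.82×10⁵) N/C.
E + v×B = (3.23×10⁵, 97.0, -1.81×10⁵) N/C.
F = q(E + v×B) = (3.204×10⁻¹⁹ C)·(3.23×10⁵, 97.0, -1.81×10⁵) = (1.04×10⁻¹³, 3.11×10⁻¹⁷, -5.81×10⁻¹⁴) N.
|F| = 1.19×10⁻¹³ N.

|F| ≈ 1.19×10⁻¹³ N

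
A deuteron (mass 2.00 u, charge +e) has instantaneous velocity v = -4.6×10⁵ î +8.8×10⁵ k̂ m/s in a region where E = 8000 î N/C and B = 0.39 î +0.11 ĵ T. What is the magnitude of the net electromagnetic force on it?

|F| ≈ 5.74×10⁻¹⁴ N

v×B = (-9.68×10⁴, 3.43×10⁵, -5.06×10⁴) N/C.
E + v×B = (-8.88×10⁴, 3.43×10⁵, -5.06×10⁴) N/C.
F = q(E + v×B) = (1.602×10⁻¹⁹ C)·(-8.88×10⁴, 3.43×10⁵, -5.06×10⁴) = (-1.42×10⁻¹⁴, 5.50×10⁻¹⁴, -8.11×10⁻¹⁵) N.
|F| = 5.74×10⁻¹⁴ N.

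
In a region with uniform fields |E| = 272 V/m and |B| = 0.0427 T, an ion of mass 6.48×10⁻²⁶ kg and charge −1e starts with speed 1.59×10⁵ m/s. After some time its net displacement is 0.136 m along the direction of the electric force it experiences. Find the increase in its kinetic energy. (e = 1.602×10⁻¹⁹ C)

ΔKE ≈ 5.93×10⁻¹⁸ J

The magnetic force is always ⟂ v and does no work; only the electric force changes KE.
ΔKE = F_E · d = |q|E d = (1.602×10⁻¹⁹)(272)(0.136) ≈ 5.93×10⁻¹⁸ J.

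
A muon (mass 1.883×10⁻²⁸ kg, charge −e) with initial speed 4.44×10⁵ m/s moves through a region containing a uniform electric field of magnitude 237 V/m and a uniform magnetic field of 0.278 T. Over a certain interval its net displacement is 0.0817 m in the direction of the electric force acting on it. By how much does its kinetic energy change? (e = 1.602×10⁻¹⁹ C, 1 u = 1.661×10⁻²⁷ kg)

The magnetic force is always ⟂ v and does no work; only the electric force changes KE.
ΔKE = F_E · d = |q|E d = (1.602×10⁻¹⁹)(237)(0.0817) ≈ 3.10×10⁻¹⁸ J.

ΔKE ≈ 3.10×10⁻¹⁸ J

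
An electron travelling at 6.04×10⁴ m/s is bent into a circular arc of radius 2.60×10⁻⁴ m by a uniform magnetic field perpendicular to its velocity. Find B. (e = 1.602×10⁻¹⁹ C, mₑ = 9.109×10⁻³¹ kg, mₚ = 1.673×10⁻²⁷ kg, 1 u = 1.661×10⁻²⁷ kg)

From |q|vB = mv²/r, B = mv/(|q|r).
B = (9.109×10⁻³¹)(6.04×10⁴)/((1.602×10⁻¹⁹)(2.60×10⁻⁴)) ≈ 1.32×10⁻³ T.

B ≈ 1.32×10⁻³ T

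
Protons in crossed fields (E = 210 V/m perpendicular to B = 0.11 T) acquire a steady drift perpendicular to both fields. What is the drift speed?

v_d ≈ 1900 m/s

The steady drift has the magnetic force balancing the electric force, so v_d = E/B.
v_d = 210/0.11 = 1900 m/s.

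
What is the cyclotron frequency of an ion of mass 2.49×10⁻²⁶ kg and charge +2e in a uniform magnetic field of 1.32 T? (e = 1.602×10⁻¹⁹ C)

f ≈ 2.70×10⁶ Hz

f = |q|B/(2πm).
f = (3.204×10⁻¹⁹)(1.32)/(2π·2.49×10⁻²⁶) ≈ 2.70×10⁶ Hz.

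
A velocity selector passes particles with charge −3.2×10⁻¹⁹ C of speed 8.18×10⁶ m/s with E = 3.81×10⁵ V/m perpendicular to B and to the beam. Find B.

Balance of forces in the selector: qE = qvB ⇒ B = E/v.
B = 3.81×10⁵/8.18×10⁶ = 0.0466 T.

B = 0.0466 T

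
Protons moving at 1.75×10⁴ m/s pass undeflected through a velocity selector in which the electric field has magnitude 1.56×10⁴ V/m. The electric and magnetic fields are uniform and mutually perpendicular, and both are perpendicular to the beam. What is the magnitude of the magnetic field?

Balance of forces in the selector: qE = qvB ⇒ B = E/v.
B = 1.56×10⁴/1.75×10⁴ = 0.891 T.

B = 0.891 T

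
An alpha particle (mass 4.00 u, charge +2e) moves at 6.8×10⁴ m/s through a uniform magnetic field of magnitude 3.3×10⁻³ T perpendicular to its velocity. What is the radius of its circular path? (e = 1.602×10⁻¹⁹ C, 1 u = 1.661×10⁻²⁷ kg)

The magnetic force provides the centripetal force: |q|vB = mv²/r.
r = mv/(|q|B) = (6.644×10⁻²⁷)(6.8×10⁴)/((3.204×10⁻¹⁹)(3.3×10⁻³)) ≈ 0.43 m.

r ≈ 0.43 m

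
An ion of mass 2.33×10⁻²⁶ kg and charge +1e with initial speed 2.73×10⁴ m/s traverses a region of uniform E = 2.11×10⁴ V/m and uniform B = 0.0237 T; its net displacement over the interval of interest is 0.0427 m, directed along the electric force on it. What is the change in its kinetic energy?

The magnetic force is always ⟂ v and does no work; only the electric force changes KE.
ΔKE = F_E · d = |q|E d = (1.602×10⁻¹⁹)(2.11×10⁴)(0.0427) ≈ 1.44×10⁻¹⁶ J.

ΔKE ≈ 1.44×10⁻¹⁶ J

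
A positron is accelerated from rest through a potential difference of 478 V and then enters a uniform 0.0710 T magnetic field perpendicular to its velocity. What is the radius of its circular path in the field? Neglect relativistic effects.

r ≈ 1.04×10⁻³ m

Acceleration: |q|V = ½mv² ⇒ v = √(2|q|V/m) = √(2·1.602×10⁻¹⁹·478/9.109×10⁻³¹) ≈ 1.297×10⁷ m/s.
In the field: r = mv/(|q|B) = (9.109×10⁻³¹)(1.297×10⁷)/((1.602×10⁻¹⁹)(0.0710)) ≈ 1.04×10⁻³ m.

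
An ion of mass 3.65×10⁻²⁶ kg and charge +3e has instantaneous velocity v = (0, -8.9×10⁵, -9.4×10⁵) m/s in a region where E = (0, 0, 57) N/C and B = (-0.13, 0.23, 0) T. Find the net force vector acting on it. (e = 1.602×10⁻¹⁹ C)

v×B = (2.16×10⁵, 1.22×10⁵, -1.16×10⁵) N/C.
E + v×B = (2.16×10⁵, 1.22×10⁵, -1.16×10⁵) N/C.
F = q(E + v×B) = (4.806×10⁻¹⁹ C)·(2.16×10⁵, 1.22×10⁵, -1.16×10⁵) = (1.04×10⁻¹³, 5.87×10⁻¹⁴, -5.56×10⁻¹⁴) N.

F ≈ (1.04×10⁻¹³, 5.87×10⁻¹⁴, -5.56×10⁻¹⁴) N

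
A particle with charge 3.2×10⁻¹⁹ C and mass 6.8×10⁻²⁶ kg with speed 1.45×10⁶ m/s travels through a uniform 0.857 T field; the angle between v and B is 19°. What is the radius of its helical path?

v⊥ = v sinθ = 1.45×10⁶·sin19° ≈ 4.721×10⁵ m/s.
r = m v⊥/(|q|B) = (6.8×10⁻²⁶)(4.721×10⁵)/((3.2×10⁻¹⁹)(0.857)) ≈ 0.117 m.

r ≈ 0.117 m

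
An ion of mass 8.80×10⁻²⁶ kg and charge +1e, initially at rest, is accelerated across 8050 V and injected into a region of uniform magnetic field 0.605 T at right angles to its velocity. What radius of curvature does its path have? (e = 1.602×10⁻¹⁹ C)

Acceleration: |q|V = ½mv² ⇒ v = √(2|q|V/m) = √(2·1.602×10⁻¹⁹·8050/8.80×10⁻²⁶) ≈ 1.712×10⁵ m/s.
In the field: r = mv/(|q|B) = (8.80×10⁻²⁶)(1.712×10⁵)/((1.602×10⁻¹⁹)(0.605)) ≈ 0.155 m.

r ≈ 0.155 m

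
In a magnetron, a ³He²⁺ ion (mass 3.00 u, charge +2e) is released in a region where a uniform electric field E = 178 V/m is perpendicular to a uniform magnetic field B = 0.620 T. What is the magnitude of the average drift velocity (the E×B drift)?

v_d ≈ 287 m/s

The steady drift has the magnetic force balancing the electric force, so v_d = E/B.
v_d = 178/0.620 = 287 m/s.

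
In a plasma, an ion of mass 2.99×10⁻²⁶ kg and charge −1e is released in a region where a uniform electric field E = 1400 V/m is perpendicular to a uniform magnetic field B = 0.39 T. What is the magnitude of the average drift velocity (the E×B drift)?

In crossed fields the guiding centre drifts at v_d = |E×B|/B² = E/B, independent of charge and mass.
v_d = 1400/0.39 = 3600 m/s.

v_d ≈ 3600 m/s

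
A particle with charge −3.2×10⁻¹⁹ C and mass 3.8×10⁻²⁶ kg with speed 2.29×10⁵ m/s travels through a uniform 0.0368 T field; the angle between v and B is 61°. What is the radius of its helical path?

r ≈ 0.646 m

v⊥ = v sinθ = 2.29×10⁵·sin61° ≈ 2.003×10⁵ m/s.
r = m v⊥/(|q|B) = (3.8×10⁻²⁶)(2.003×10⁵)/((3.2×10⁻¹⁹)(0.0368)) ≈ 0.646 m.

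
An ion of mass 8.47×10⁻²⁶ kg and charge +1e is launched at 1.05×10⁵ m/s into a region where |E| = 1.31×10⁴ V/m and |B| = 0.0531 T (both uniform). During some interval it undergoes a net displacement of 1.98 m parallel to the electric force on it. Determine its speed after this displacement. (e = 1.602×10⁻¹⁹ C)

B does no work; ΔKE = |q|E d.
½mv_f² = ½mv₀² + |q|Ed = ½(8.47×10⁻²⁶)(1.05×10⁵)² + (1.602×10⁻¹⁹)(1.31×10⁴)(1.98) ≈ 4.669×10⁻¹⁶ J + 4.155×10⁻¹⁵ J ≈ 4.622×10⁻¹⁵ J.
v_f = √(2·4.622×10⁻¹⁵/8.47×10⁻²⁶) ≈ 3.30×10⁵ m/s.

v_f ≈ 3.30×10⁵ m/s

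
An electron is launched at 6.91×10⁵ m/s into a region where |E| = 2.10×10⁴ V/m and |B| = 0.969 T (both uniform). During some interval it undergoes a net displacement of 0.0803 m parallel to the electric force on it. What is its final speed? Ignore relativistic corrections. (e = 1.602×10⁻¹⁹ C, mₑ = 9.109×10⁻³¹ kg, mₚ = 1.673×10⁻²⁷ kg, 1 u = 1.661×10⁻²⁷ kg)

B does no work; ΔKE = |q|E d.
½mv_f² = ½mv₀² + |q|Ed = ½(9.109×10⁻³¹)(6.91×10⁵)² + (1.602×10⁻¹⁹)(2.10×10⁴)(0.0803) ≈ 2.175×10⁻¹⁹ J + 2.701×10⁻¹⁶ J ≈ 2.704×10⁻¹⁶ J.
v_f = √(2·2.704×10⁻¹⁶/9.109×10⁻³¹) ≈ 2.44×10⁷ m/s.

v_f ≈ 2.44×10⁷ m/s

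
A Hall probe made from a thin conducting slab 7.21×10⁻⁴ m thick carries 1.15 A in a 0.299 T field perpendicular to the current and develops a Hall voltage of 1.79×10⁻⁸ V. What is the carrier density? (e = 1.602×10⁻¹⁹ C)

From V_H = IB/(n e t), n = IB/(V_H e t).
n = (1.15)(0.299)/((1.79×10⁻⁸)(1.602×10⁻¹⁹)(7.21×10⁻⁴)) ≈ 1.66×10²⁹ m⁻³.

n ≈ 1.66×10²⁹ m⁻³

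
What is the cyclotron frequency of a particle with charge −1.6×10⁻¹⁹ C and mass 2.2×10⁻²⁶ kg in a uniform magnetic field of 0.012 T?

f = |q|B/(2πm).
f = (1.6×10⁻¹⁹)(0.012)/(2π·2.2×10⁻²⁶) ≈ 1.4×10⁴ Hz.

f ≈ 1.4×10⁴ Hz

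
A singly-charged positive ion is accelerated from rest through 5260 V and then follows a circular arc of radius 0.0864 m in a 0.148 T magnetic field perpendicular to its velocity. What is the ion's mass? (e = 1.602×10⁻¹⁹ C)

Combine |q|V = ½mv² and r = mv/(|q|B): eliminate v to get m = qB²r²/(2V).
m = (1.602×10⁻¹⁹)(0.148)²(0.0864)²/(2·5260) ≈ 2.49×10⁻²⁷ kg.

m ≈ 2.49×10⁻²⁷ kg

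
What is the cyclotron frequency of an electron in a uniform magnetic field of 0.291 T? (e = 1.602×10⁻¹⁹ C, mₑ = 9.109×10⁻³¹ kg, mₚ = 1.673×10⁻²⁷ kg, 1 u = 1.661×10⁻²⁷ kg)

f ≈ 8.15×10⁹ Hz

f = |q|B/(2πm).
f = (1.602×10⁻¹⁹)(0.291)/(2π·9.109×10⁻³¹) ≈ 8.15×10⁹ Hz.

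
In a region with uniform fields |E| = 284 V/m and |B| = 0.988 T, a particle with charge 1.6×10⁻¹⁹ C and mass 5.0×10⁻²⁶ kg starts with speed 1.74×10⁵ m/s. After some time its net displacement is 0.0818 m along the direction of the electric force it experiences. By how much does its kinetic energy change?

ΔKE ≈ 3.72×10⁻¹⁸ J

The magnetic force is always ⟂ v and does no work; only the electric force changes KE.
ΔKE = F_E · d = |q|E d = (1.6×10⁻¹⁹)(284)(0.0818) ≈ 3.72×10⁻¹⁸ J.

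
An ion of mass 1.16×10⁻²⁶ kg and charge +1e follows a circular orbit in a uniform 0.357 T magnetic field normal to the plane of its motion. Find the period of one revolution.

The cyclotron period depends only on m, q, B: T = 2πm/(|q|B).
T = 2π(1.16×10⁻²⁶)/((1.602×10⁻¹⁹)(0.357)) ≈ 1.27×10⁻⁶ s.

T ≈ 1.27×10⁻⁶ s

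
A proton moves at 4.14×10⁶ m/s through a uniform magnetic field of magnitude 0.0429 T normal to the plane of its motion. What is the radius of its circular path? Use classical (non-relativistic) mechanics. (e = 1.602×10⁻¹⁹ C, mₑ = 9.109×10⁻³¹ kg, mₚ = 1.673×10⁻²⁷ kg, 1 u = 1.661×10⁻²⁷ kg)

r ≈ 1.01 m

The magnetic force provides the centripetal force: |q|vB = mv²/r.
r = mv/(|q|B) = (1.673×10⁻²⁷)(4.14×10⁶)/((1.602×10⁻¹⁹)(0.0429)) ≈ 1.01 m.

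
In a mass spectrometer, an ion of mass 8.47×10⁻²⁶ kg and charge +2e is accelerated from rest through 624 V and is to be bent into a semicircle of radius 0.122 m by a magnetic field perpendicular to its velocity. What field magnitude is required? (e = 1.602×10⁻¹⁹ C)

v = √(2|q|V/m) = √(2·3.204×10⁻¹⁹·624/8.47×10⁻²⁶) ≈ 6.871×10⁴ m/s.
B = mv/(|q|r) = (8.47×10⁻²⁶)(6.871×10⁴)/((3.204×10⁻¹⁹)(0.122)) ≈ 0.149 T.

B ≈ 0.149 T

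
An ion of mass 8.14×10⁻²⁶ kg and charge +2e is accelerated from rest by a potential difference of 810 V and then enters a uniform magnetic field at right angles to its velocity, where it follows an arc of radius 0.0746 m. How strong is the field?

B ≈ 0.272 T

v = √(2|q|V/m) = √(2·3.204×10⁻¹⁹·810/8.14×10⁻²⁶) ≈ 7.985×10⁴ m/s.
B = mv/(|q|r) = (8.14×10⁻²⁶)(7.985×10⁴)/((3.204×10⁻¹⁹)(0.0746)) ≈ 0.272 T.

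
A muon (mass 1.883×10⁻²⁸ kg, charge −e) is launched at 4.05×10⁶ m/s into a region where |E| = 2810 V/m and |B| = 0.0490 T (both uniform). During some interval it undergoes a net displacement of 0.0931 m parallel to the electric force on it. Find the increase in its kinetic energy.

The magnetic force is always ⟂ v and does no work; only the electric force changes KE.
ΔKE = F_E · d = |q|E d = (1.602×10⁻¹⁹)(2810)(0.0931) ≈ 4.19×10⁻¹⁷ J.

ΔKE ≈ 4.19×10⁻¹⁷ J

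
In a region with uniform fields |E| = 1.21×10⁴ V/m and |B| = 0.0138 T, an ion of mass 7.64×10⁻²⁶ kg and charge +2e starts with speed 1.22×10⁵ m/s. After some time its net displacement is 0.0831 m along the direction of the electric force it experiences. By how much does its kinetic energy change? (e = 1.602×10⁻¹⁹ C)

The magnetic force is always ⟂ v and does no work; only the electric force changes KE.
ΔKE = F_E · d = |q|E d = (3.204×10⁻¹⁹)(1.21×10⁴)(0.0831) ≈ 3.22×10⁻¹⁶ J.

ΔKE ≈ 3.22×10⁻¹⁶ J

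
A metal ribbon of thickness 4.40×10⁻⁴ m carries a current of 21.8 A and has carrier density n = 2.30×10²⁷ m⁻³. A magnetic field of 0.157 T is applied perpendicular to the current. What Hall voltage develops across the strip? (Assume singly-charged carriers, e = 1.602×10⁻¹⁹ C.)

V_H = IB/(n e t).
V_H = (21.8)(0.157)/((2.30×10²⁷)(1.602×10⁻¹⁹)(4.40×10⁻⁴)) ≈ 2.11×10⁻⁵ V.

V_H ≈ 2.11×10⁻⁵ V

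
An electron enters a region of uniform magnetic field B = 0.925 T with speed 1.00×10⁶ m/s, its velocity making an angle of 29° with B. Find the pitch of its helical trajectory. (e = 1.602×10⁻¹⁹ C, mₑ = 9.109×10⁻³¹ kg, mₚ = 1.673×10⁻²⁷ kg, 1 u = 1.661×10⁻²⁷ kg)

v∥ = v cosθ = 1.00×10⁶·cos29° ≈ 8.746×10⁵ m/s.
T = 2πm/(|q|B) = 2π(9.109×10⁻³¹)/((1.602×10⁻¹⁹)(0.925)) ≈ 3.862×10⁻¹¹ s.
pitch = v∥ T = (8.746×10⁵)(3.862×10⁻¹¹) ≈ 3.38×10⁻⁵ m.

p ≈ 3.38×10⁻⁵ m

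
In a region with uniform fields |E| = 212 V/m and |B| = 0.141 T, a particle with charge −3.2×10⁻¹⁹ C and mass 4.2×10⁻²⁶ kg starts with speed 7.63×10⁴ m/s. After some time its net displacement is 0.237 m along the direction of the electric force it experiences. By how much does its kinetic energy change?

The magnetic force is always ⟂ v and does no work; only the electric force changes KE.
ΔKE = F_E · d = |q|E d = (3.2×10⁻¹⁹)(212)(0.237) ≈ 1.61×10⁻¹⁷ J.

ΔKE ≈ 1.61×10⁻¹⁷ J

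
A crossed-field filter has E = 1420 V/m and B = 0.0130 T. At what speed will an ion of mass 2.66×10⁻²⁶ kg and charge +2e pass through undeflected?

Zero net Lorentz force requires |qE| = |q v×B|, i.e. E = vB.
v = E/B = 1420/0.0130 = 1.09×10⁵ m/s.

v = 1.09×10⁵ m/s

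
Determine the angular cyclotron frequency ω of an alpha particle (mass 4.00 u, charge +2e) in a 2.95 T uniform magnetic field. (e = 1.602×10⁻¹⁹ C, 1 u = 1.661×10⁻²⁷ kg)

ω ≈ 1.42×10⁸ rad/s

ω = |q|B/m.
ω = (3.204×10⁻¹⁹)(2.95)/6.644×10⁻²⁷ ≈ 1.42×10⁸ rad/s.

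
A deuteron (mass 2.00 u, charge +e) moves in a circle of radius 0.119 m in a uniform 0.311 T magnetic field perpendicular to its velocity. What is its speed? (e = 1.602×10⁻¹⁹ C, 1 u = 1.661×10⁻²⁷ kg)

v ≈ 1.78×10⁶ m/s

From |q|vB = mv²/r, v = |q|Br/m.
v = (1.602×10⁻¹⁹)(0.311)(0.119)/3.322×10⁻²⁷ ≈ 1.78×10⁶ m/s.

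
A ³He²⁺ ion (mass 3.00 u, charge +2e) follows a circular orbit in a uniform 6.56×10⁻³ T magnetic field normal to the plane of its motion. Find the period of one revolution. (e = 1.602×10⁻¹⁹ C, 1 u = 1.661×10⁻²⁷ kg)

The cyclotron period depends only on m, q, B: T = 2πm/(|q|B).
T = 2π(4.983×10⁻²⁷)/((3.204×10⁻¹⁹)(6.56×10⁻³)) ≈ 1.49×10⁻⁵ s.

T ≈ 1.49×10⁻⁵ s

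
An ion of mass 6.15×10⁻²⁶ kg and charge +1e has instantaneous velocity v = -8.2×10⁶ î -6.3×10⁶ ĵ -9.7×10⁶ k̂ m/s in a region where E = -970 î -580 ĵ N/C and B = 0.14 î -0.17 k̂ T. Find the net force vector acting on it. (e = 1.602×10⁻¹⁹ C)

v×B = (1.07×10⁶, -2.75×10⁶, 8.82×10⁵) N/C.
E + v×B = (1.07×10⁶, -2.75×10⁶, 8.82×10⁵) N/C.
F = q(E + v×B) = (1.602×10⁻¹⁹ C)·(1.07×10⁶, -2.75×10⁶, 8.82×10⁵) = (1.71×10⁻¹³, -4.41×10⁻¹³, 1.41×10⁻¹³) N.

F ≈ (1.71×10⁻¹³, -4.41×10⁻¹³, 1.41×10⁻¹³) N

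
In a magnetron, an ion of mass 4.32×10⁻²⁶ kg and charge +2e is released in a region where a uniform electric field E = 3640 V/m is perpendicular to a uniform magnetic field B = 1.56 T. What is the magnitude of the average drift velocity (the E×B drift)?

The steady drift has the magnetic force balancing the electric force, so v_d = E/B.
v_d = 3640/1.56 = 2330 m/s.

v_d ≈ 2330 m/s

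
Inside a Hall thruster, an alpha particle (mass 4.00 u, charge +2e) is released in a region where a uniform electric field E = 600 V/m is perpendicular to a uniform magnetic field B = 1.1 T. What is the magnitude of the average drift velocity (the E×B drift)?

In crossed fields the guiding centre drifts at v_d = |E×B|/B² = E/B, independent of charge and mass.
v_d = 600/1.1 = 550 m/s.

v_d ≈ 550 m/s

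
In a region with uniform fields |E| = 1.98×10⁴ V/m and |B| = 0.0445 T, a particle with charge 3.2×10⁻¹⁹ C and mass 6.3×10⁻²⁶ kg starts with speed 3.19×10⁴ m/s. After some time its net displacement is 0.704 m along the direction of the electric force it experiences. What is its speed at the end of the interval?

v_f ≈ 3.78×10⁵ m/s

B does no work; ΔKE = |q|E d.
½mv_f² = ½mv₀² + |q|Ed = ½(6.3×10⁻²⁶)(3.19×10⁴)² + (3.2×10⁻¹⁹)(1.98×10⁴)(0.704) ≈ 3.205×10⁻¹⁷ J + 4.461×10⁻¹⁵ J ≈ 4.493×10⁻¹⁵ J.
v_f = √(2·4.493×10⁻¹⁵/6.3×10⁻²⁶) ≈ 3.78×10⁵ m/s.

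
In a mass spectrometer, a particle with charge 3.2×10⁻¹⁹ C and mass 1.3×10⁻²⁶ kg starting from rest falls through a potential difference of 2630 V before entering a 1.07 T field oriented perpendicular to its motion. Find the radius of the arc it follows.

r ≈ 0.0137 m

Acceleration: |q|V = ½mv² ⇒ v = √(2|q|V/m) = √(2·3.2×10⁻¹⁹·2630/1.3×10⁻²⁶) ≈ 3.598×10⁵ m/s.
In the field: r = mv/(|q|B) = (1.3×10⁻²⁶)(3.598×10⁵)/((3.2×10⁻¹⁹)(1.07)) ≈ 0.0137 m.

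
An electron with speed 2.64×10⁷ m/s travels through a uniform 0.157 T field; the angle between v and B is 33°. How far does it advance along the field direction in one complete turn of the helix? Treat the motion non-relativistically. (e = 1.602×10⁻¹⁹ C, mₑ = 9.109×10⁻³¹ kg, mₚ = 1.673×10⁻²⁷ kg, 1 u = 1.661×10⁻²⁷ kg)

p ≈ 5.04×10⁻³ m

v∥ = v cosθ = 2.64×10⁷·cos33° ≈ 2.214×10⁷ m/s.
T = 2πm/(|q|B) = 2π(9.109×10⁻³¹)/((1.602×10⁻¹⁹)(0.157)) ≈ 2.276×10⁻¹⁰ s.
pitch = v∥ T = (2.214×10⁷)(2.276×10⁻¹⁰) ≈ 5.04×10⁻³ m.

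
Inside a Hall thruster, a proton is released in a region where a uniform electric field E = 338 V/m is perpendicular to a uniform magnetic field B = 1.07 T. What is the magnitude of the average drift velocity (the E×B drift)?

In crossed fields the guiding centre drifts at v_d = |E×B|/B² = E/B, independent of charge and mass.
v_d = 338/1.07 = 316 m/s.

v_d ≈ 316 m/s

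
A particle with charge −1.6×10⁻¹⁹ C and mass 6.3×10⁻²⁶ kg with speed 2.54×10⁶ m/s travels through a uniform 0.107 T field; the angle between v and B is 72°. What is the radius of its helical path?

r ≈ 8.89 m

v⊥ = v sinθ = 2.54×10⁶·sin72° ≈ 2.416×10⁶ m/s.
r = m v⊥/(|q|B) = (6.3×10⁻²⁶)(2.416×10⁶)/((1.6×10⁻¹⁹)(0.107)) ≈ 8.89 m.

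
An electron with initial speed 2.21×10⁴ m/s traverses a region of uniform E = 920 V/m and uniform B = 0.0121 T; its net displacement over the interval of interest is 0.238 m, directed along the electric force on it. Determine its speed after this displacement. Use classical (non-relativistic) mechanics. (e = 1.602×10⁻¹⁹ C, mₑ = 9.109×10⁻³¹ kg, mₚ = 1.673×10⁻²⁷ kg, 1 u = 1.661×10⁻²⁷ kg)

B does no work; ΔKE = |q|E d.
½mv_f² = ½mv₀² + |q|Ed = ½(9.109×10⁻³¹)(2.21×10⁴)² + (1.602×10⁻¹⁹)(920)(0.238) ≈ 2.224×10⁻²² J + 3.508×10⁻¹⁷ J ≈ 3.508×10⁻¹⁷ J.
v_f = √(2·3.508×10⁻¹⁷/9.109×10⁻³¹) ≈ 8.78×10⁶ m/s.

v_f ≈ 8.78×10⁶ m/s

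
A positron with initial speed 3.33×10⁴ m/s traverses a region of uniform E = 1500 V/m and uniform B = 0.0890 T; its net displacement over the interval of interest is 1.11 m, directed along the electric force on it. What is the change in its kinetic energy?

ΔKE ≈ 2.67×10⁻¹⁶ J

The magnetic force is always ⟂ v and does no work; only the electric force changes KE.
ΔKE = F_E · d = |q|E d = (1.602×10⁻¹⁹)(1500)(1.11) ≈ 2.67×10⁻¹⁶ J.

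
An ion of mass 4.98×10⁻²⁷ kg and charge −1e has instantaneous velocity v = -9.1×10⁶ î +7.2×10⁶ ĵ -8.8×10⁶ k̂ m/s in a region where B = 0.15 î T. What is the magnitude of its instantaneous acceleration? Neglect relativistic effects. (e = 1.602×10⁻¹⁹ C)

v×B = (0, -1.32×10⁶, -1.08×10⁶) N/C.
F = q v×B = (−1.602×10⁻¹⁹ C)·(0, -1.32×10⁶, -1.08×10⁶) = (0, 2.11×10⁻¹³, 1.73×10⁻¹³) N.
|a| = |F|/m = 2.732×10⁻¹³/4.98×10⁻²⁷ ≈ 5.49×10¹³ m/s².

|a| ≈ 5.49×10¹³ m/s²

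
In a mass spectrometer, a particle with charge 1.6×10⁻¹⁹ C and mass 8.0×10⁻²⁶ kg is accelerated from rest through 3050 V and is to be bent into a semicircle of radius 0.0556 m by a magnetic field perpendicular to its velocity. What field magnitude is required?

v = √(2|q|V/m) = √(2·1.6×10⁻¹⁹·3050/8.0×10⁻²⁶) ≈ 1.105×10⁵ m/s.
B = mv/(|q|r) = (8.0×10⁻²⁶)(1.105×10⁵)/((1.6×10⁻¹⁹)(0.0556)) ≈ 0.993 T.

B ≈ 0.993 T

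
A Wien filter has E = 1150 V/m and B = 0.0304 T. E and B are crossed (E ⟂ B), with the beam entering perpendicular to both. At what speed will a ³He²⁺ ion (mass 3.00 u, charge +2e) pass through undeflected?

Zero net Lorentz force requires |qE| = |q v×B|, i.e. E = vB.
v = E/B = 1150/0.0304 = 3.78×10⁴ m/s.

v = 3.78×10⁴ m/s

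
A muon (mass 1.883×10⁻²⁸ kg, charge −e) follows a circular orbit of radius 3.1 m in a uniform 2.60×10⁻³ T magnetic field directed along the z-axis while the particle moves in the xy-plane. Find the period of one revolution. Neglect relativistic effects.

The cyclotron period depends only on m, q, B: T = 2πm/(|q|B).
T = 2π(1.883×10⁻²⁸)/((1.602×10⁻¹⁹)(2.60×10⁻³)) ≈ 2.84×10⁻⁶ s.

T ≈ 2.84×10⁻⁶ s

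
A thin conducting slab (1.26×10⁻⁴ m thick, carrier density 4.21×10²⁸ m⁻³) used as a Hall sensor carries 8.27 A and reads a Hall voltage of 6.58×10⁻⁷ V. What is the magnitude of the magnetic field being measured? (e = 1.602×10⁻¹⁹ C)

B ≈ 0.0676 T

From V_H = IB/(n e t), B = V_H n e t / I.
B = (6.58×10⁻⁷)(4.21×10²⁸)(1.602×10⁻¹⁹)(1.26×10⁻⁴)/8.27 ≈ 0.0676 T.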